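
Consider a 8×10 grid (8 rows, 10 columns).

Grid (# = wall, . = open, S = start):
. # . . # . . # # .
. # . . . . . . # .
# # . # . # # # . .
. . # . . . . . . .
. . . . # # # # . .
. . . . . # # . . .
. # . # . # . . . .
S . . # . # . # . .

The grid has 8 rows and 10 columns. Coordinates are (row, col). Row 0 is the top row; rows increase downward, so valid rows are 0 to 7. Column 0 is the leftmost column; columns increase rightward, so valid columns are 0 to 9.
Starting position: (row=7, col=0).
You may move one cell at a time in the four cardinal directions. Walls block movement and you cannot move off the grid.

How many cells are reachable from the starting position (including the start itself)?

BFS flood-fill from (row=7, col=0):
  Distance 0: (row=7, col=0)
  Distance 1: (row=6, col=0), (row=7, col=1)
  Distance 2: (row=5, col=0), (row=7, col=2)
  Distance 3: (row=4, col=0), (row=5, col=1), (row=6, col=2)
  Distance 4: (row=3, col=0), (row=4, col=1), (row=5, col=2)
  Distance 5: (row=3, col=1), (row=4, col=2), (row=5, col=3)
  Distance 6: (row=4, col=3), (row=5, col=4)
  Distance 7: (row=3, col=3), (row=6, col=4)
  Distance 8: (row=3, col=4), (row=7, col=4)
  Distance 9: (row=2, col=4), (row=3, col=5)
  Distance 10: (row=1, col=4), (row=3, col=6)
  Distance 11: (row=1, col=3), (row=1, col=5), (row=3, col=7)
  Distance 12: (row=0, col=3), (row=0, col=5), (row=1, col=2), (row=1, col=6), (row=3, col=8)
  Distance 13: (row=0, col=2), (row=0, col=6), (row=1, col=7), (row=2, col=2), (row=2, col=8), (row=3, col=9), (row=4, col=8)
  Distance 14: (row=2, col=9), (row=4, col=9), (row=5, col=8)
  Distance 15: (row=1, col=9), (row=5, col=7), (row=5, col=9), (row=6, col=8)
  Distance 16: (row=0, col=9), (row=6, col=7), (row=6, col=9), (row=7, col=8)
  Distance 17: (row=6, col=6), (row=7, col=9)
  Distance 18: (row=7, col=6)
Total reachable: 53 (grid has 55 open cells total)

Answer: Reachable cells: 53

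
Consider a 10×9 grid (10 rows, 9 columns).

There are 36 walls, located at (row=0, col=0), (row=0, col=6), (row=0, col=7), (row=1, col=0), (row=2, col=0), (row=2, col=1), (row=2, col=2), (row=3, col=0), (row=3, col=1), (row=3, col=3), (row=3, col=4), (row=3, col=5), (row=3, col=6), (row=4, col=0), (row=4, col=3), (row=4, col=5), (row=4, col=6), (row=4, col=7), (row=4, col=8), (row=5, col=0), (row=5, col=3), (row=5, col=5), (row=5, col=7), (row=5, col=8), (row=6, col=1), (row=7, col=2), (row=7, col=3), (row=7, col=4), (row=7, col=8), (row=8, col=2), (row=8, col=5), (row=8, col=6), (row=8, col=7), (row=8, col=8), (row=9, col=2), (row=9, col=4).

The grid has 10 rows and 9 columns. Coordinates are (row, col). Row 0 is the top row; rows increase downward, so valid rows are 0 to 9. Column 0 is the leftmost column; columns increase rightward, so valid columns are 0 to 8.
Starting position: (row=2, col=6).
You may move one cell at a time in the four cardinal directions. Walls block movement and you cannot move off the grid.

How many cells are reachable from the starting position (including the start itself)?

BFS flood-fill from (row=2, col=6):
  Distance 0: (row=2, col=6)
  Distance 1: (row=1, col=6), (row=2, col=5), (row=2, col=7)
  Distance 2: (row=1, col=5), (row=1, col=7), (row=2, col=4), (row=2, col=8), (row=3, col=7)
  Distance 3: (row=0, col=5), (row=1, col=4), (row=1, col=8), (row=2, col=3), (row=3, col=8)
  Distance 4: (row=0, col=4), (row=0, col=8), (row=1, col=3)
  Distance 5: (row=0, col=3), (row=1, col=2)
  Distance 6: (row=0, col=2), (row=1, col=1)
  Distance 7: (row=0, col=1)
Total reachable: 22 (grid has 54 open cells total)

Answer: Reachable cells: 22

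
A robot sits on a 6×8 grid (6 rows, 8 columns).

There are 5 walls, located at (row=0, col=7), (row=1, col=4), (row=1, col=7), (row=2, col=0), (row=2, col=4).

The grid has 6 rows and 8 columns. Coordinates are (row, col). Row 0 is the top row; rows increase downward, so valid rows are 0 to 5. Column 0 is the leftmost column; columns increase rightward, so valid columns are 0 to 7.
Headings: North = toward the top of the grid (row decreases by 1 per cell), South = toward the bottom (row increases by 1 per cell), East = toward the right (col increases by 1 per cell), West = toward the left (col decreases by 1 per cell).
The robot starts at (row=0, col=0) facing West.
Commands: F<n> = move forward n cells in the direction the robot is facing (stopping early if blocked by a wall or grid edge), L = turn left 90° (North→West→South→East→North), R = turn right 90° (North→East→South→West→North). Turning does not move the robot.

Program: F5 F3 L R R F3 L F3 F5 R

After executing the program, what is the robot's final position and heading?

Answer: Final position: (row=0, col=0), facing North

Derivation:
Start: (row=0, col=0), facing West
  F5: move forward 0/5 (blocked), now at (row=0, col=0)
  F3: move forward 0/3 (blocked), now at (row=0, col=0)
  L: turn left, now facing South
  R: turn right, now facing West
  R: turn right, now facing North
  F3: move forward 0/3 (blocked), now at (row=0, col=0)
  L: turn left, now facing West
  F3: move forward 0/3 (blocked), now at (row=0, col=0)
  F5: move forward 0/5 (blocked), now at (row=0, col=0)
  R: turn right, now facing North
Final: (row=0, col=0), facing North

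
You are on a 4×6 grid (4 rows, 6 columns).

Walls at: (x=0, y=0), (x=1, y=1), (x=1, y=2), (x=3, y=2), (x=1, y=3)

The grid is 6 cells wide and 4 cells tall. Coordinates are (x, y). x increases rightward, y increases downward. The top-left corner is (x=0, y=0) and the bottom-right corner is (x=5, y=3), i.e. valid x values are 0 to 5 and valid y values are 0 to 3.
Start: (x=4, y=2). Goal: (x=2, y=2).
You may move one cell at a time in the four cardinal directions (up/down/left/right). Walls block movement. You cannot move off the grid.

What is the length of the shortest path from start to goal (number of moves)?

Answer: Shortest path length: 4

Derivation:
BFS from (x=4, y=2) until reaching (x=2, y=2):
  Distance 0: (x=4, y=2)
  Distance 1: (x=4, y=1), (x=5, y=2), (x=4, y=3)
  Distance 2: (x=4, y=0), (x=3, y=1), (x=5, y=1), (x=3, y=3), (x=5, y=3)
  Distance 3: (x=3, y=0), (x=5, y=0), (x=2, y=1), (x=2, y=3)
  Distance 4: (x=2, y=0), (x=2, y=2)  <- goal reached here
One shortest path (4 moves): (x=4, y=2) -> (x=4, y=1) -> (x=3, y=1) -> (x=2, y=1) -> (x=2, y=2)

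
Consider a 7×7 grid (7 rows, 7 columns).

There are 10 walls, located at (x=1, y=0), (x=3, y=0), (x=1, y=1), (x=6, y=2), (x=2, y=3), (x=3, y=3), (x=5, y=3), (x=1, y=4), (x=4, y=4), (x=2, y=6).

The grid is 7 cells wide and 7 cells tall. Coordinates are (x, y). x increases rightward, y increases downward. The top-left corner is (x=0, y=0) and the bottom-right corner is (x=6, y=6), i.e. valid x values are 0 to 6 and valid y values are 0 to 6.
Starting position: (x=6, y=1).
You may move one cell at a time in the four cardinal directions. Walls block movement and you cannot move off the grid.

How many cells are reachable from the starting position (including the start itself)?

Answer: Reachable cells: 39

Derivation:
BFS flood-fill from (x=6, y=1):
  Distance 0: (x=6, y=1)
  Distance 1: (x=6, y=0), (x=5, y=1)
  Distance 2: (x=5, y=0), (x=4, y=1), (x=5, y=2)
  Distance 3: (x=4, y=0), (x=3, y=1), (x=4, y=2)
  Distance 4: (x=2, y=1), (x=3, y=2), (x=4, y=3)
  Distance 5: (x=2, y=0), (x=2, y=2)
  Distance 6: (x=1, y=2)
  Distance 7: (x=0, y=2), (x=1, y=3)
  Distance 8: (x=0, y=1), (x=0, y=3)
  Distance 9: (x=0, y=0), (x=0, y=4)
  Distance 10: (x=0, y=5)
  Distance 11: (x=1, y=5), (x=0, y=6)
  Distance 12: (x=2, y=5), (x=1, y=6)
  Distance 13: (x=2, y=4), (x=3, y=5)
  Distance 14: (x=3, y=4), (x=4, y=5), (x=3, y=6)
  Distance 15: (x=5, y=5), (x=4, y=6)
  Distance 16: (x=5, y=4), (x=6, y=5), (x=5, y=6)
  Distance 17: (x=6, y=4), (x=6, y=6)
  Distance 18: (x=6, y=3)
Total reachable: 39 (grid has 39 open cells total)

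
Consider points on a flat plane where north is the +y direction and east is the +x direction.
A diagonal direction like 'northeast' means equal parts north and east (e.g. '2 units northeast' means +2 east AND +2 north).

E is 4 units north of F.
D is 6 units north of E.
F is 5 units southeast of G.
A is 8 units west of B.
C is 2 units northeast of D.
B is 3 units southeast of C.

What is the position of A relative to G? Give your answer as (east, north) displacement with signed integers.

Place G at the origin (east=0, north=0).
  F is 5 units southeast of G: delta (east=+5, north=-5); F at (east=5, north=-5).
  E is 4 units north of F: delta (east=+0, north=+4); E at (east=5, north=-1).
  D is 6 units north of E: delta (east=+0, north=+6); D at (east=5, north=5).
  C is 2 units northeast of D: delta (east=+2, north=+2); C at (east=7, north=7).
  B is 3 units southeast of C: delta (east=+3, north=-3); B at (east=10, north=4).
  A is 8 units west of B: delta (east=-8, north=+0); A at (east=2, north=4).
Therefore A relative to G: (east=2, north=4).

Answer: A is at (east=2, north=4) relative to G.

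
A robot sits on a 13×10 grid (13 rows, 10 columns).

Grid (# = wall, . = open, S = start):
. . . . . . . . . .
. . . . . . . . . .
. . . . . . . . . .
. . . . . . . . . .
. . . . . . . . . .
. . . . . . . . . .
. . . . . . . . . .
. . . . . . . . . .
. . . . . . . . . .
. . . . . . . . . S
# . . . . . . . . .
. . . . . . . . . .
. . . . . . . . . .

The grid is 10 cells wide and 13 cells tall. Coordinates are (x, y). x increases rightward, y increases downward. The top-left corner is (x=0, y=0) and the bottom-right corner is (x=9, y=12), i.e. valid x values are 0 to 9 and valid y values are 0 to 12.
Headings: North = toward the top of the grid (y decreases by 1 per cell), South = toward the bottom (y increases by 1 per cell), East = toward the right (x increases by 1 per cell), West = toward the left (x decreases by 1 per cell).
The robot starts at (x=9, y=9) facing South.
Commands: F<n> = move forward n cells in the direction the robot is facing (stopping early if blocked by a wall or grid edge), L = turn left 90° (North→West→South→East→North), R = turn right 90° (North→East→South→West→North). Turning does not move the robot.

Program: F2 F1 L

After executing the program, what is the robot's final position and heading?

Start: (x=9, y=9), facing South
  F2: move forward 2, now at (x=9, y=11)
  F1: move forward 1, now at (x=9, y=12)
  L: turn left, now facing East
Final: (x=9, y=12), facing East

Answer: Final position: (x=9, y=12), facing East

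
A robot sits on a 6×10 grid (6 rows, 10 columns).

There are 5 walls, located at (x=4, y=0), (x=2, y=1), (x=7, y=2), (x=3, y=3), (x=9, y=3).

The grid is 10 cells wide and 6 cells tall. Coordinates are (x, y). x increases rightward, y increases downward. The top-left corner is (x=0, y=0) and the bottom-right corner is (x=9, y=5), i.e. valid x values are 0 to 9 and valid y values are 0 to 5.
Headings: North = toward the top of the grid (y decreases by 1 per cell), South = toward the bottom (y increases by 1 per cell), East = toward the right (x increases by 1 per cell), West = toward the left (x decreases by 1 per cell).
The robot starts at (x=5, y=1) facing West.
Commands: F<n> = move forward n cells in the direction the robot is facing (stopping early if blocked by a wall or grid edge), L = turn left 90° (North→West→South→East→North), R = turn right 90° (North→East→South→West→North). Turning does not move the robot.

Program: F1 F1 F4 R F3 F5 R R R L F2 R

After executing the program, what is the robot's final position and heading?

Answer: Final position: (x=3, y=2), facing West

Derivation:
Start: (x=5, y=1), facing West
  F1: move forward 1, now at (x=4, y=1)
  F1: move forward 1, now at (x=3, y=1)
  F4: move forward 0/4 (blocked), now at (x=3, y=1)
  R: turn right, now facing North
  F3: move forward 1/3 (blocked), now at (x=3, y=0)
  F5: move forward 0/5 (blocked), now at (x=3, y=0)
  R: turn right, now facing East
  R: turn right, now facing South
  R: turn right, now facing West
  L: turn left, now facing South
  F2: move forward 2, now at (x=3, y=2)
  R: turn right, now facing West
Final: (x=3, y=2), facing West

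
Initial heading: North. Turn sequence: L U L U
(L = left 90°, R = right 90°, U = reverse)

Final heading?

Answer: Final heading: South

Derivation:
Start: North
  L (left (90° counter-clockwise)) -> West
  U (U-turn (180°)) -> East
  L (left (90° counter-clockwise)) -> North
  U (U-turn (180°)) -> South
Final: South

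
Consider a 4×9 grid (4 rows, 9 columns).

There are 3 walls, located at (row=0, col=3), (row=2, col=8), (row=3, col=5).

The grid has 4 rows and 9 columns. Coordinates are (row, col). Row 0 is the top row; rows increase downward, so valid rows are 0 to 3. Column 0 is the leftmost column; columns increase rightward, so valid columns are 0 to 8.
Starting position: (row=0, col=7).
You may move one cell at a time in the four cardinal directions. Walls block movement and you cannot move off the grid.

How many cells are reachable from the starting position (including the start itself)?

BFS flood-fill from (row=0, col=7):
  Distance 0: (row=0, col=7)
  Distance 1: (row=0, col=6), (row=0, col=8), (row=1, col=7)
  Distance 2: (row=0, col=5), (row=1, col=6), (row=1, col=8), (row=2, col=7)
  Distance 3: (row=0, col=4), (row=1, col=5), (row=2, col=6), (row=3, col=7)
  Distance 4: (row=1, col=4), (row=2, col=5), (row=3, col=6), (row=3, col=8)
  Distance 5: (row=1, col=3), (row=2, col=4)
  Distance 6: (row=1, col=2), (row=2, col=3), (row=3, col=4)
  Distance 7: (row=0, col=2), (row=1, col=1), (row=2, col=2), (row=3, col=3)
  Distance 8: (row=0, col=1), (row=1, col=0), (row=2, col=1), (row=3, col=2)
  Distance 9: (row=0, col=0), (row=2, col=0), (row=3, col=1)
  Distance 10: (row=3, col=0)
Total reachable: 33 (grid has 33 open cells total)

Answer: Reachable cells: 33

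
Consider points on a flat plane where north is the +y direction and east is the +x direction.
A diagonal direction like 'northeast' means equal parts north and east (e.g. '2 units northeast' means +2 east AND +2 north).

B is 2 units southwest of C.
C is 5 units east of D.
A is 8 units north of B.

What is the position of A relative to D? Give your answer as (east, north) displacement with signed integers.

Place D at the origin (east=0, north=0).
  C is 5 units east of D: delta (east=+5, north=+0); C at (east=5, north=0).
  B is 2 units southwest of C: delta (east=-2, north=-2); B at (east=3, north=-2).
  A is 8 units north of B: delta (east=+0, north=+8); A at (east=3, north=6).
Therefore A relative to D: (east=3, north=6).

Answer: A is at (east=3, north=6) relative to D.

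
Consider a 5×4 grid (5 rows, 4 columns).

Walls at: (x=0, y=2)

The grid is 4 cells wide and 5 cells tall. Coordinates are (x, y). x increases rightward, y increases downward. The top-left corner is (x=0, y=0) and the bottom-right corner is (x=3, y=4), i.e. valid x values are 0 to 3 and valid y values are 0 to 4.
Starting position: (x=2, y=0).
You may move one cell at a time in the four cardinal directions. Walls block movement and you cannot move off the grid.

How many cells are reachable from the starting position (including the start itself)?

Answer: Reachable cells: 19

Derivation:
BFS flood-fill from (x=2, y=0):
  Distance 0: (x=2, y=0)
  Distance 1: (x=1, y=0), (x=3, y=0), (x=2, y=1)
  Distance 2: (x=0, y=0), (x=1, y=1), (x=3, y=1), (x=2, y=2)
  Distance 3: (x=0, y=1), (x=1, y=2), (x=3, y=2), (x=2, y=3)
  Distance 4: (x=1, y=3), (x=3, y=3), (x=2, y=4)
  Distance 5: (x=0, y=3), (x=1, y=4), (x=3, y=4)
  Distance 6: (x=0, y=4)
Total reachable: 19 (grid has 19 open cells total)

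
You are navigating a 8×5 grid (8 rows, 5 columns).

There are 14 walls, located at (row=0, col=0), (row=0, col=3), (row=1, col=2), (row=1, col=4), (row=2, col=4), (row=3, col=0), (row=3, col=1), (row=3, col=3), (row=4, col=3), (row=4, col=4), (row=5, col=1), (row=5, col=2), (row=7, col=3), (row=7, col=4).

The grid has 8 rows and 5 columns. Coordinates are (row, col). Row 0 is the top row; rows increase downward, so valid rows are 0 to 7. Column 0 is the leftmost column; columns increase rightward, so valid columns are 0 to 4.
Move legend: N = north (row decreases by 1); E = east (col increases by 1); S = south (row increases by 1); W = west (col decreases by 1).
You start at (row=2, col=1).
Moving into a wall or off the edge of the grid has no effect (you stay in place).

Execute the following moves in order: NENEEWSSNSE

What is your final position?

Answer: Final position: (row=2, col=2)

Derivation:
Start: (row=2, col=1)
  N (north): (row=2, col=1) -> (row=1, col=1)
  E (east): blocked, stay at (row=1, col=1)
  N (north): (row=1, col=1) -> (row=0, col=1)
  E (east): (row=0, col=1) -> (row=0, col=2)
  E (east): blocked, stay at (row=0, col=2)
  W (west): (row=0, col=2) -> (row=0, col=1)
  S (south): (row=0, col=1) -> (row=1, col=1)
  S (south): (row=1, col=1) -> (row=2, col=1)
  N (north): (row=2, col=1) -> (row=1, col=1)
  S (south): (row=1, col=1) -> (row=2, col=1)
  E (east): (row=2, col=1) -> (row=2, col=2)
Final: (row=2, col=2)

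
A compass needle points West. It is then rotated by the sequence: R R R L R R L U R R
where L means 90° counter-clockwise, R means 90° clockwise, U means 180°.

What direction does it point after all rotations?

Start: West
  R (right (90° clockwise)) -> North
  R (right (90° clockwise)) -> East
  R (right (90° clockwise)) -> South
  L (left (90° counter-clockwise)) -> East
  R (right (90° clockwise)) -> South
  R (right (90° clockwise)) -> West
  L (left (90° counter-clockwise)) -> South
  U (U-turn (180°)) -> North
  R (right (90° clockwise)) -> East
  R (right (90° clockwise)) -> South
Final: South

Answer: Final heading: South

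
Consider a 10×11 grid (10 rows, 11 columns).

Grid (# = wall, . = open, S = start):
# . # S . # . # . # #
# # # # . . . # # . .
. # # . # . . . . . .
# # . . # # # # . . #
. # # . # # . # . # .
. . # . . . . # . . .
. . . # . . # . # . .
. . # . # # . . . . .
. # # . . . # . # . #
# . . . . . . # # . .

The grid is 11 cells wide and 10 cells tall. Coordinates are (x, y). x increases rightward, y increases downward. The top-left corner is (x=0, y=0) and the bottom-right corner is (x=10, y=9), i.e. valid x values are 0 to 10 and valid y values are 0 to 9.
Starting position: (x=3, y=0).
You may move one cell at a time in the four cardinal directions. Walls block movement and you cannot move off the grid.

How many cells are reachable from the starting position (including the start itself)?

Answer: Reachable cells: 33

Derivation:
BFS flood-fill from (x=3, y=0):
  Distance 0: (x=3, y=0)
  Distance 1: (x=4, y=0)
  Distance 2: (x=4, y=1)
  Distance 3: (x=5, y=1)
  Distance 4: (x=6, y=1), (x=5, y=2)
  Distance 5: (x=6, y=0), (x=6, y=2)
  Distance 6: (x=7, y=2)
  Distance 7: (x=8, y=2)
  Distance 8: (x=9, y=2), (x=8, y=3)
  Distance 9: (x=9, y=1), (x=10, y=2), (x=9, y=3), (x=8, y=4)
  Distance 10: (x=10, y=1), (x=8, y=5)
  Distance 11: (x=9, y=5)
  Distance 12: (x=10, y=5), (x=9, y=6)
  Distance 13: (x=10, y=4), (x=10, y=6), (x=9, y=7)
  Distance 14: (x=8, y=7), (x=10, y=7), (x=9, y=8)
  Distance 15: (x=7, y=7), (x=9, y=9)
  Distance 16: (x=7, y=6), (x=6, y=7), (x=7, y=8), (x=10, y=9)
Total reachable: 33 (grid has 66 open cells total)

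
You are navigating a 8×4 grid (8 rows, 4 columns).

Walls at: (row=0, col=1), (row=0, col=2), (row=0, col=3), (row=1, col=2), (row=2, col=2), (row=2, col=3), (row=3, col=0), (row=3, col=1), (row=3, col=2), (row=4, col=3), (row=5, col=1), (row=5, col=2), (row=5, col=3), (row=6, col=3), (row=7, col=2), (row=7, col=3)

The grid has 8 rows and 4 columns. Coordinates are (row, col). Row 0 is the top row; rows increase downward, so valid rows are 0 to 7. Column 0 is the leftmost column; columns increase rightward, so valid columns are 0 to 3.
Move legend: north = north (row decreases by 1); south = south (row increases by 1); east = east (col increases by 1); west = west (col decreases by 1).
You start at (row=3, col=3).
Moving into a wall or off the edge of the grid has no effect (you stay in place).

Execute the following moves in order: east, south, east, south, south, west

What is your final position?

Start: (row=3, col=3)
  east (east): blocked, stay at (row=3, col=3)
  south (south): blocked, stay at (row=3, col=3)
  east (east): blocked, stay at (row=3, col=3)
  south (south): blocked, stay at (row=3, col=3)
  south (south): blocked, stay at (row=3, col=3)
  west (west): blocked, stay at (row=3, col=3)
Final: (row=3, col=3)

Answer: Final position: (row=3, col=3)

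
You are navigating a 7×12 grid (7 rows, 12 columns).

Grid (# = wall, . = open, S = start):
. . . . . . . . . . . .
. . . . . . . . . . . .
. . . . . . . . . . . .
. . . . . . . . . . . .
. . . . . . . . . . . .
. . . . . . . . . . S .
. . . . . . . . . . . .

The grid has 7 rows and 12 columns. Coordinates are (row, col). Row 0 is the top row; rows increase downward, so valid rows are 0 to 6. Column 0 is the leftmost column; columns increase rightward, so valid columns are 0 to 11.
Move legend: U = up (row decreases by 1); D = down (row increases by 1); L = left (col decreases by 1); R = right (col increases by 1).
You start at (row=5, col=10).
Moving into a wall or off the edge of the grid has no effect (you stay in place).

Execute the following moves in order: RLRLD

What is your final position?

Answer: Final position: (row=6, col=10)

Derivation:
Start: (row=5, col=10)
  R (right): (row=5, col=10) -> (row=5, col=11)
  L (left): (row=5, col=11) -> (row=5, col=10)
  R (right): (row=5, col=10) -> (row=5, col=11)
  L (left): (row=5, col=11) -> (row=5, col=10)
  D (down): (row=5, col=10) -> (row=6, col=10)
Final: (row=6, col=10)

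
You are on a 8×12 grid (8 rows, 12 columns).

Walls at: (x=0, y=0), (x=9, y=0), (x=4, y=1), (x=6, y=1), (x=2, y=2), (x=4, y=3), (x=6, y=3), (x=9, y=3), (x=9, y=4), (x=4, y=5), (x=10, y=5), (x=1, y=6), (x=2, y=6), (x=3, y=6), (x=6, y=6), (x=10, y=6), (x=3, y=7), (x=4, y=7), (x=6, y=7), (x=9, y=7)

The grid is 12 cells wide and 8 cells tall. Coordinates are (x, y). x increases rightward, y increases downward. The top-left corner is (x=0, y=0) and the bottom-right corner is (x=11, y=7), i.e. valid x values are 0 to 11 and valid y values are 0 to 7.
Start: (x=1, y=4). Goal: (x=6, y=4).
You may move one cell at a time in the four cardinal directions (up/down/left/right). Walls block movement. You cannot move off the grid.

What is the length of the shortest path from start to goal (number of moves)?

BFS from (x=1, y=4) until reaching (x=6, y=4):
  Distance 0: (x=1, y=4)
  Distance 1: (x=1, y=3), (x=0, y=4), (x=2, y=4), (x=1, y=5)
  Distance 2: (x=1, y=2), (x=0, y=3), (x=2, y=3), (x=3, y=4), (x=0, y=5), (x=2, y=5)
  Distance 3: (x=1, y=1), (x=0, y=2), (x=3, y=3), (x=4, y=4), (x=3, y=5), (x=0, y=6)
  Distance 4: (x=1, y=0), (x=0, y=1), (x=2, y=1), (x=3, y=2), (x=5, y=4), (x=0, y=7)
  Distance 5: (x=2, y=0), (x=3, y=1), (x=4, y=2), (x=5, y=3), (x=6, y=4), (x=5, y=5), (x=1, y=7)  <- goal reached here
One shortest path (5 moves): (x=1, y=4) -> (x=2, y=4) -> (x=3, y=4) -> (x=4, y=4) -> (x=5, y=4) -> (x=6, y=4)

Answer: Shortest path length: 5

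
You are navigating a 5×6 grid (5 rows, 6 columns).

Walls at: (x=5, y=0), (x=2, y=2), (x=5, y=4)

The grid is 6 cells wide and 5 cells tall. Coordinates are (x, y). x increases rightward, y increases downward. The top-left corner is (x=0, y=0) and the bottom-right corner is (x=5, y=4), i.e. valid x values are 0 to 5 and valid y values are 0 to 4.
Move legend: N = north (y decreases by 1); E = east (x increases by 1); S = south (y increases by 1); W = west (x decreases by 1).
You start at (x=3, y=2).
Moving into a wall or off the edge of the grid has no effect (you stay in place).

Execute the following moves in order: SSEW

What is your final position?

Start: (x=3, y=2)
  S (south): (x=3, y=2) -> (x=3, y=3)
  S (south): (x=3, y=3) -> (x=3, y=4)
  E (east): (x=3, y=4) -> (x=4, y=4)
  W (west): (x=4, y=4) -> (x=3, y=4)
Final: (x=3, y=4)

Answer: Final position: (x=3, y=4)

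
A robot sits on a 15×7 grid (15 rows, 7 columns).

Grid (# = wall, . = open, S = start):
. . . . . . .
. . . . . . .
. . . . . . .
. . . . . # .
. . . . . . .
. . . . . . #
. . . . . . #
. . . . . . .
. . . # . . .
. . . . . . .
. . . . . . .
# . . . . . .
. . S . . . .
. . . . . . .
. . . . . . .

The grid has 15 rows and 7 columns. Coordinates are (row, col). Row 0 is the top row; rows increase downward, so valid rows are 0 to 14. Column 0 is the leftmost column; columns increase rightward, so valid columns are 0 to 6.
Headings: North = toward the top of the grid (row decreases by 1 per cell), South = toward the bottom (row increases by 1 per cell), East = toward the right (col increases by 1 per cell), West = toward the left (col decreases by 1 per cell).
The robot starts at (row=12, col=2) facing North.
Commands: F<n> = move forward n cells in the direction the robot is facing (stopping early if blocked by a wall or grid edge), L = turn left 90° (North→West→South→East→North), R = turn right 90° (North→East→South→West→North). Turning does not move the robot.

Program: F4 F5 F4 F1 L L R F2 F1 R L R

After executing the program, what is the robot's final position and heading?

Answer: Final position: (row=0, col=0), facing North

Derivation:
Start: (row=12, col=2), facing North
  F4: move forward 4, now at (row=8, col=2)
  F5: move forward 5, now at (row=3, col=2)
  F4: move forward 3/4 (blocked), now at (row=0, col=2)
  F1: move forward 0/1 (blocked), now at (row=0, col=2)
  L: turn left, now facing West
  L: turn left, now facing South
  R: turn right, now facing West
  F2: move forward 2, now at (row=0, col=0)
  F1: move forward 0/1 (blocked), now at (row=0, col=0)
  R: turn right, now facing North
  L: turn left, now facing West
  R: turn right, now facing North
Final: (row=0, col=0), facing North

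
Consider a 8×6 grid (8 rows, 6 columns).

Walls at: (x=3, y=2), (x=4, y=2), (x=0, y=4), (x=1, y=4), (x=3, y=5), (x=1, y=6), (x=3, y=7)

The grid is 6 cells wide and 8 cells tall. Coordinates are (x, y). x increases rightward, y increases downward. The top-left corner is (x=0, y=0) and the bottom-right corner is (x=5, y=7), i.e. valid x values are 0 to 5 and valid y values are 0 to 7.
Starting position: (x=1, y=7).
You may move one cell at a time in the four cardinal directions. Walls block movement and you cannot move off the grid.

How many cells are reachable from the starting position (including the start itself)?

Answer: Reachable cells: 41

Derivation:
BFS flood-fill from (x=1, y=7):
  Distance 0: (x=1, y=7)
  Distance 1: (x=0, y=7), (x=2, y=7)
  Distance 2: (x=0, y=6), (x=2, y=6)
  Distance 3: (x=0, y=5), (x=2, y=5), (x=3, y=6)
  Distance 4: (x=2, y=4), (x=1, y=5), (x=4, y=6)
  Distance 5: (x=2, y=3), (x=3, y=4), (x=4, y=5), (x=5, y=6), (x=4, y=7)
  Distance 6: (x=2, y=2), (x=1, y=3), (x=3, y=3), (x=4, y=4), (x=5, y=5), (x=5, y=7)
  Distance 7: (x=2, y=1), (x=1, y=2), (x=0, y=3), (x=4, y=3), (x=5, y=4)
  Distance 8: (x=2, y=0), (x=1, y=1), (x=3, y=1), (x=0, y=2), (x=5, y=3)
  Distance 9: (x=1, y=0), (x=3, y=0), (x=0, y=1), (x=4, y=1), (x=5, y=2)
  Distance 10: (x=0, y=0), (x=4, y=0), (x=5, y=1)
  Distance 11: (x=5, y=0)
Total reachable: 41 (grid has 41 open cells total)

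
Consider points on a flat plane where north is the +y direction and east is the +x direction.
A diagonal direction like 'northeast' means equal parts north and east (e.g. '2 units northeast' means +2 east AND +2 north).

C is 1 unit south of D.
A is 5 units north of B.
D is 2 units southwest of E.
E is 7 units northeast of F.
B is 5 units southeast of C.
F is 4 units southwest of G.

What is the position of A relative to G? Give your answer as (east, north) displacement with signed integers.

Place G at the origin (east=0, north=0).
  F is 4 units southwest of G: delta (east=-4, north=-4); F at (east=-4, north=-4).
  E is 7 units northeast of F: delta (east=+7, north=+7); E at (east=3, north=3).
  D is 2 units southwest of E: delta (east=-2, north=-2); D at (east=1, north=1).
  C is 1 unit south of D: delta (east=+0, north=-1); C at (east=1, north=0).
  B is 5 units southeast of C: delta (east=+5, north=-5); B at (east=6, north=-5).
  A is 5 units north of B: delta (east=+0, north=+5); A at (east=6, north=0).
Therefore A relative to G: (east=6, north=0).

Answer: A is at (east=6, north=0) relative to G.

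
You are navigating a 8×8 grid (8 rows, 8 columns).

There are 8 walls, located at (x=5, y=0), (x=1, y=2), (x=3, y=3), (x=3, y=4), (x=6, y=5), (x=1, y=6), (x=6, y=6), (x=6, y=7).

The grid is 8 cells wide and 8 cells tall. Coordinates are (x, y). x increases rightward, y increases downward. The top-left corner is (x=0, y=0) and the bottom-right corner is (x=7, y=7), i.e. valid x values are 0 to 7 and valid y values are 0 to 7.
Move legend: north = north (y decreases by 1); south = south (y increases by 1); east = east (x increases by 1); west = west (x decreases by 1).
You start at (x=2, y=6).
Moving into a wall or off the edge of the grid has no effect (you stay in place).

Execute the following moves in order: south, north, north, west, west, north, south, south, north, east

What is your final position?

Start: (x=2, y=6)
  south (south): (x=2, y=6) -> (x=2, y=7)
  north (north): (x=2, y=7) -> (x=2, y=6)
  north (north): (x=2, y=6) -> (x=2, y=5)
  west (west): (x=2, y=5) -> (x=1, y=5)
  west (west): (x=1, y=5) -> (x=0, y=5)
  north (north): (x=0, y=5) -> (x=0, y=4)
  south (south): (x=0, y=4) -> (x=0, y=5)
  south (south): (x=0, y=5) -> (x=0, y=6)
  north (north): (x=0, y=6) -> (x=0, y=5)
  east (east): (x=0, y=5) -> (x=1, y=5)
Final: (x=1, y=5)

Answer: Final position: (x=1, y=5)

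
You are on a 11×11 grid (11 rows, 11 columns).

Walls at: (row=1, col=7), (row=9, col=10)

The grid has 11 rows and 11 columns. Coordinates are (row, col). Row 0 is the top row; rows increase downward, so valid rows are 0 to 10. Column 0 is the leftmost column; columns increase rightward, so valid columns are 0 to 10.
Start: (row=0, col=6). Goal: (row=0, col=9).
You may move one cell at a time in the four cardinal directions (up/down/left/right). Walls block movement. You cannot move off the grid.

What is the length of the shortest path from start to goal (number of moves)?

Answer: Shortest path length: 3

Derivation:
BFS from (row=0, col=6) until reaching (row=0, col=9):
  Distance 0: (row=0, col=6)
  Distance 1: (row=0, col=5), (row=0, col=7), (row=1, col=6)
  Distance 2: (row=0, col=4), (row=0, col=8), (row=1, col=5), (row=2, col=6)
  Distance 3: (row=0, col=3), (row=0, col=9), (row=1, col=4), (row=1, col=8), (row=2, col=5), (row=2, col=7), (row=3, col=6)  <- goal reached here
One shortest path (3 moves): (row=0, col=6) -> (row=0, col=7) -> (row=0, col=8) -> (row=0, col=9)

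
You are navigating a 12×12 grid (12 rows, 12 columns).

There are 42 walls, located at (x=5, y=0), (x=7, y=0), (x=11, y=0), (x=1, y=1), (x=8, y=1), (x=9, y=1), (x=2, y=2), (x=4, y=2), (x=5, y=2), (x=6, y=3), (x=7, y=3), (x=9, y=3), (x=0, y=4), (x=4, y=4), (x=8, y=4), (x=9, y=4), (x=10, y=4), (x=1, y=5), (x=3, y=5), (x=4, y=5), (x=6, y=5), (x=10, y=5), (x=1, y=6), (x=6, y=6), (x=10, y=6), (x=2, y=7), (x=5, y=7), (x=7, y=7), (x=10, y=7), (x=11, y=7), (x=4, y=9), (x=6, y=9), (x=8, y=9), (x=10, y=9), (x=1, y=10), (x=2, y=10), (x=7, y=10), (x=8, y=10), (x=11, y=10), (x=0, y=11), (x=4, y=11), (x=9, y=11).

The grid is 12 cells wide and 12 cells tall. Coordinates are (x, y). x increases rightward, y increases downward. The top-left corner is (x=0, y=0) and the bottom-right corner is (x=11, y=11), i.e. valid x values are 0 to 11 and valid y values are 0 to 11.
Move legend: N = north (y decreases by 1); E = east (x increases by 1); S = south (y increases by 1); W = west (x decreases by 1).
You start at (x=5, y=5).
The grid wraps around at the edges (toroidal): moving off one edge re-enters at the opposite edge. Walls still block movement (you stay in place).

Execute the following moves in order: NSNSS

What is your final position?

Start: (x=5, y=5)
  N (north): (x=5, y=5) -> (x=5, y=4)
  S (south): (x=5, y=4) -> (x=5, y=5)
  N (north): (x=5, y=5) -> (x=5, y=4)
  S (south): (x=5, y=4) -> (x=5, y=5)
  S (south): (x=5, y=5) -> (x=5, y=6)
Final: (x=5, y=6)

Answer: Final position: (x=5, y=6)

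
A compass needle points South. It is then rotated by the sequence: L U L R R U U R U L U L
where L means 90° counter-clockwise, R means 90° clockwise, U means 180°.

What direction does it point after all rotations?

Start: South
  L (left (90° counter-clockwise)) -> East
  U (U-turn (180°)) -> West
  L (left (90° counter-clockwise)) -> South
  R (right (90° clockwise)) -> West
  R (right (90° clockwise)) -> North
  U (U-turn (180°)) -> South
  U (U-turn (180°)) -> North
  R (right (90° clockwise)) -> East
  U (U-turn (180°)) -> West
  L (left (90° counter-clockwise)) -> South
  U (U-turn (180°)) -> North
  L (left (90° counter-clockwise)) -> West
Final: West

Answer: Final heading: West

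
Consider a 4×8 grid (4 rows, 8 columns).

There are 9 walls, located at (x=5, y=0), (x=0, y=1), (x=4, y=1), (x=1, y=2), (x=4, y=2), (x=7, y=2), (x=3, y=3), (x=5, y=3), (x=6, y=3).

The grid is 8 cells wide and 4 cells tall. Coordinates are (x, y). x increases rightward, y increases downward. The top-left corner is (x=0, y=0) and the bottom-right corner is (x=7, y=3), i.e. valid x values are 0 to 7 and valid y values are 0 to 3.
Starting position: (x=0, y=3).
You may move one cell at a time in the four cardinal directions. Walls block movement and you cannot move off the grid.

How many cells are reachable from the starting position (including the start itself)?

BFS flood-fill from (x=0, y=3):
  Distance 0: (x=0, y=3)
  Distance 1: (x=0, y=2), (x=1, y=3)
  Distance 2: (x=2, y=3)
  Distance 3: (x=2, y=2)
  Distance 4: (x=2, y=1), (x=3, y=2)
  Distance 5: (x=2, y=0), (x=1, y=1), (x=3, y=1)
  Distance 6: (x=1, y=0), (x=3, y=0)
  Distance 7: (x=0, y=0), (x=4, y=0)
Total reachable: 14 (grid has 23 open cells total)

Answer: Reachable cells: 14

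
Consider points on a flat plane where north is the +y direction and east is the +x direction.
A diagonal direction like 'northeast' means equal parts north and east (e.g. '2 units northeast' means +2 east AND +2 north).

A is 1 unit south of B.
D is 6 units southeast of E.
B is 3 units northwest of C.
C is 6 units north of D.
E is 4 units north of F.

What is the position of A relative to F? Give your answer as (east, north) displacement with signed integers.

Place F at the origin (east=0, north=0).
  E is 4 units north of F: delta (east=+0, north=+4); E at (east=0, north=4).
  D is 6 units southeast of E: delta (east=+6, north=-6); D at (east=6, north=-2).
  C is 6 units north of D: delta (east=+0, north=+6); C at (east=6, north=4).
  B is 3 units northwest of C: delta (east=-3, north=+3); B at (east=3, north=7).
  A is 1 unit south of B: delta (east=+0, north=-1); A at (east=3, north=6).
Therefore A relative to F: (east=3, north=6).

Answer: A is at (east=3, north=6) relative to F.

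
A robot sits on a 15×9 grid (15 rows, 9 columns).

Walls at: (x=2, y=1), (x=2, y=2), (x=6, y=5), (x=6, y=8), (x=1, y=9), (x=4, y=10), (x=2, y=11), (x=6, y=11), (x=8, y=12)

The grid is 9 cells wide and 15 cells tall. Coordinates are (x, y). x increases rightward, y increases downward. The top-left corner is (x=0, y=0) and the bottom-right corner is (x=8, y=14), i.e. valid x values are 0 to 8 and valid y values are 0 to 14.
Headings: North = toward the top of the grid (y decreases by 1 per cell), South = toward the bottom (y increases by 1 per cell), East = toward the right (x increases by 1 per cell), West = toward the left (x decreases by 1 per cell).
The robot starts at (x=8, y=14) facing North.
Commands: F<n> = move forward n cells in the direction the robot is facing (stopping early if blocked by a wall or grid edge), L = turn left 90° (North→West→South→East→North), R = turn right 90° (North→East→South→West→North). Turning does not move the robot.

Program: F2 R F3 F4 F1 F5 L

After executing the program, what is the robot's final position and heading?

Start: (x=8, y=14), facing North
  F2: move forward 1/2 (blocked), now at (x=8, y=13)
  R: turn right, now facing East
  F3: move forward 0/3 (blocked), now at (x=8, y=13)
  F4: move forward 0/4 (blocked), now at (x=8, y=13)
  F1: move forward 0/1 (blocked), now at (x=8, y=13)
  F5: move forward 0/5 (blocked), now at (x=8, y=13)
  L: turn left, now facing North
Final: (x=8, y=13), facing North

Answer: Final position: (x=8, y=13), facing North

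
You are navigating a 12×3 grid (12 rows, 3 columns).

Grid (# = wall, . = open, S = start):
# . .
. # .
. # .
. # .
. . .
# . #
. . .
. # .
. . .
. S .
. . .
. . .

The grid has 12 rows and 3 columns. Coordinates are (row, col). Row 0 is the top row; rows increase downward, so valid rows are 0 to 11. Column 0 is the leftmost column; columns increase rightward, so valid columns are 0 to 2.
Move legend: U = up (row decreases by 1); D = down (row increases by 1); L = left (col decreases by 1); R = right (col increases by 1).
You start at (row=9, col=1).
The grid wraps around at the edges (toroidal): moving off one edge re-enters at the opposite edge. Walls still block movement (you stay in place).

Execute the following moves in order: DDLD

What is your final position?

Answer: Final position: (row=11, col=0)

Derivation:
Start: (row=9, col=1)
  D (down): (row=9, col=1) -> (row=10, col=1)
  D (down): (row=10, col=1) -> (row=11, col=1)
  L (left): (row=11, col=1) -> (row=11, col=0)
  D (down): blocked, stay at (row=11, col=0)
Final: (row=11, col=0)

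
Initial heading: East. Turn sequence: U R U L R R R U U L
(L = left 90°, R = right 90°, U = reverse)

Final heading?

Answer: Final heading: West

Derivation:
Start: East
  U (U-turn (180°)) -> West
  R (right (90° clockwise)) -> North
  U (U-turn (180°)) -> South
  L (left (90° counter-clockwise)) -> East
  R (right (90° clockwise)) -> South
  R (right (90° clockwise)) -> West
  R (right (90° clockwise)) -> North
  U (U-turn (180°)) -> South
  U (U-turn (180°)) -> North
  L (left (90° counter-clockwise)) -> West
Final: West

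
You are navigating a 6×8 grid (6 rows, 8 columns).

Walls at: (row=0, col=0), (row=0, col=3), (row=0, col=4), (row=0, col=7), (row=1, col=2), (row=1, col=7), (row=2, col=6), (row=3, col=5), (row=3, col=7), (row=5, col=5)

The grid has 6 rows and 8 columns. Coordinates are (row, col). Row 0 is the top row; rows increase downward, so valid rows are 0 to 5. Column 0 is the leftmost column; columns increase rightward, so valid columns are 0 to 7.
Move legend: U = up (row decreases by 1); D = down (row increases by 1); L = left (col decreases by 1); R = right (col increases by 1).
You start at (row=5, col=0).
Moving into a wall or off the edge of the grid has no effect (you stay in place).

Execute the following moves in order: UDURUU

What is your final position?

Start: (row=5, col=0)
  U (up): (row=5, col=0) -> (row=4, col=0)
  D (down): (row=4, col=0) -> (row=5, col=0)
  U (up): (row=5, col=0) -> (row=4, col=0)
  R (right): (row=4, col=0) -> (row=4, col=1)
  U (up): (row=4, col=1) -> (row=3, col=1)
  U (up): (row=3, col=1) -> (row=2, col=1)
Final: (row=2, col=1)

Answer: Final position: (row=2, col=1)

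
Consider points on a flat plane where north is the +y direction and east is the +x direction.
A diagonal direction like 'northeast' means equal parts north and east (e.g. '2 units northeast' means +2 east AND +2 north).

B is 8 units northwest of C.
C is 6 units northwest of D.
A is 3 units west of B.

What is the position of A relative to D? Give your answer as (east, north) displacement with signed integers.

Place D at the origin (east=0, north=0).
  C is 6 units northwest of D: delta (east=-6, north=+6); C at (east=-6, north=6).
  B is 8 units northwest of C: delta (east=-8, north=+8); B at (east=-14, north=14).
  A is 3 units west of B: delta (east=-3, north=+0); A at (east=-17, north=14).
Therefore A relative to D: (east=-17, north=14).

Answer: A is at (east=-17, north=14) relative to D.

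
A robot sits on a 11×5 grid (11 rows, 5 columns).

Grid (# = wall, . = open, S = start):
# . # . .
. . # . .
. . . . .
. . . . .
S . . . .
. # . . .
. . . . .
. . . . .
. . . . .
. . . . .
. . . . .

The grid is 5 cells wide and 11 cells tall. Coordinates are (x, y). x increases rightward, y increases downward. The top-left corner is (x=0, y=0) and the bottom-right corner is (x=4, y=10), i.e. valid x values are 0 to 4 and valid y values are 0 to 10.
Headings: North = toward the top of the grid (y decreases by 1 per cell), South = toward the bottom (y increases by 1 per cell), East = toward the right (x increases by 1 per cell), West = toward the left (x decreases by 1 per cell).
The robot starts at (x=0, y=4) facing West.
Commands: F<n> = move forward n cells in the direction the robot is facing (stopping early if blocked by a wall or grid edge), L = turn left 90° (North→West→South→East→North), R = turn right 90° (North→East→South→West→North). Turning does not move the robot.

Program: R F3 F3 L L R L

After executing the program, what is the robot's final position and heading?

Start: (x=0, y=4), facing West
  R: turn right, now facing North
  F3: move forward 3, now at (x=0, y=1)
  F3: move forward 0/3 (blocked), now at (x=0, y=1)
  L: turn left, now facing West
  L: turn left, now facing South
  R: turn right, now facing West
  L: turn left, now facing South
Final: (x=0, y=1), facing South

Answer: Final position: (x=0, y=1), facing South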